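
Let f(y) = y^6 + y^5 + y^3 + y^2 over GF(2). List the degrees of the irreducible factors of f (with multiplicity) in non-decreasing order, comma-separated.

Roots in GF(2): f(0) = 0 → root; f(1) = 0 → root.
Linear factors from roots: (y), (y + 1).
Complete factorization: f(y) = (y)^2·(y + 1)^2·(y^2 + y + 1).
Factor degrees with multiplicity: 1 + 1 + 1 + 1 + 2 = 6.

1, 1, 1, 1, 2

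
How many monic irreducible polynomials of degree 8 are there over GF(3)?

810

Gauss's count: N_{3}(8) = (1/8) Σ_{d|8} μ(8/d)·3^d.
Divisors of 8: 1, 2, 4, 8; μ(8/d) for each: 0, 0, -1, 1.
Σ = − 3^4 + 3^8 = 6480.
N = 6480/8 = 810.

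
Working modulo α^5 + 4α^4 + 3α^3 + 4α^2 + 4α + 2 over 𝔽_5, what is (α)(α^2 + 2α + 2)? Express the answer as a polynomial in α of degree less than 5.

Multiply in 𝔽_5[α]: (α)·(α^2 + 2α + 2) = α^3 + 2α^2 + 2α.
Reduced: α^3 + 2α^2 + 2α.

α^3 + 2α^2 + 2α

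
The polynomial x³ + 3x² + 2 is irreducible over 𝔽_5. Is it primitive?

Write f(x) = x³ + 3x² + 2.
|GF(5^3)^×| = 5^3 − 1 = 124. Prime factorization: 124 = 2^2·31.
f is primitive ⇔ x has order 124 in GF(5)[x]/(f), i.e. x^(124/q) ≠ 1 for each prime q | 124.
x^(62) mod f = 4.
x^(4) mod f = 4x² + 3x + 1.
None equal 1, so x has full order 124; f is primitive.

Yes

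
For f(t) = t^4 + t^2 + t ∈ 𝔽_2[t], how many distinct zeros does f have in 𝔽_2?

1

Evaluate at each of the 2 elements of 𝔽_2:
f(0) = 0 → root; f(1) = 1.
Roots: {0}.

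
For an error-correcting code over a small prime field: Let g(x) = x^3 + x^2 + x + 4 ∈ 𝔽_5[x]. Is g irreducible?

Check for roots in 𝔽_5: g(0) = 4; g(1) = 2; g(2) = 3; g(3) = 3; g(4) = 3.
No roots. A degree-3 polynomial over a field with no linear factor is irreducible.

Yes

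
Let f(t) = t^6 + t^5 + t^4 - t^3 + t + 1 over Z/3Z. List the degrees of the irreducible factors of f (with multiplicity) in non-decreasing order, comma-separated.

6

Roots in Z/3Z: f(0) = 1; f(1) = 1; f(2) = 2.
Complete factorization: f(t) = (t^6 + t^5 + t^4 - t^3 + t + 1).
Factor degrees with multiplicity: 6 = 6.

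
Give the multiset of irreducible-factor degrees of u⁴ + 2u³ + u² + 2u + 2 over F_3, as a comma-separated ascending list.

Write g(u) = u⁴ + 2u³ + u² + 2u + 2.
Roots in F_3: g(0) = 2; g(1) = 2; g(2) = 0 → root.
Linear factors from roots: (u + 1).
Complete factorization: g(u) = (u + 1)·(u³ + u² + 2).
Factor degrees with multiplicity: 1 + 3 = 4.

1, 3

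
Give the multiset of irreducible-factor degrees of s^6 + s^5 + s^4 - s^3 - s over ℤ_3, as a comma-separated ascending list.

1, 1, 1, 3

Write f(s) = s^6 + s^5 + s^4 - s^3 - s.
Roots in ℤ_3: f(0) = 0 → root; f(1) = 1; f(2) = 0 → root.
Linear factors from roots: (s), (s + 1).
Complete factorization: f(s) = (s)·(s + 1)^2·(s^3 - s^2 - s - 1).
Factor degrees with multiplicity: 1 + 1 + 1 + 3 = 6.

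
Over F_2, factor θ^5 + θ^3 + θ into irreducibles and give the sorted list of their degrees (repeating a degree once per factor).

1, 2, 2

Write f(θ) = θ^5 + θ^3 + θ.
Roots in F_2: f(0) = 0 → root; f(1) = 1.
Linear factors from roots: (θ).
Complete factorization: f(θ) = (θ)·(θ^2 + θ + 1)^2.
Factor degrees with multiplicity: 1 + 2 + 2 = 5.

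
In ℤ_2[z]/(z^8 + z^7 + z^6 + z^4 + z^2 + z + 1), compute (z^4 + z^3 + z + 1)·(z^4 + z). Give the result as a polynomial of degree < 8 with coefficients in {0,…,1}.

Multiply in ℤ_2[z]: (z^4 + z^3 + z + 1)·(z^4 + z) = z^8 + z^7 + z^2 + z.
Reduce using z^8 ≡ z^7 + z^6 + z^4 + z^2 + z + 1 (mod z^8 + z^7 + z^6 + z^4 + z^2 + z + 1).
Reduced: z^6 + z^4 + 1.

z^6 + z^4 + 1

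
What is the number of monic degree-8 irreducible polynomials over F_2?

30

By the necklace-counting formula, N_2(8) = (1/8) Σ_{d|8} μ(8/d)·2^d.
Divisors of 8: 1, 2, 4, 8; μ(8/d) for each: 0, 0, -1, 1.
Σ = − 2^4 + 2^8 = 240.
N = 240/8 = 30.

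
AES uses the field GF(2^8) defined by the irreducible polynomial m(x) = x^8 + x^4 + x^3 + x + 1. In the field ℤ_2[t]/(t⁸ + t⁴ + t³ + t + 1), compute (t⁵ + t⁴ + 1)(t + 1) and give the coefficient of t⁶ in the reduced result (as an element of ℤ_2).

1

Multiply in ℤ_2[t]: (t⁵ + t⁴ + 1)·(t + 1) = t⁶ + t⁴ + t + 1.
Reduced: t⁶ + t⁴ + t + 1.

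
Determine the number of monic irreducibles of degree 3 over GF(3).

The number of monic irreducibles of degree 3 over GF(3) is (1/3)·Σ_{d∣3} μ(3/d) 3^d.
Divisors of 3: 1, 3; μ(3/d) for each: -1, 1.
Σ = − 3^1 + 3^3 = 24.
N = 24/3 = 8.

8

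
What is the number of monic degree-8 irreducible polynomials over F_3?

810

The number of monic irreducibles of degree 8 over GF(3) is (1/8)·Σ_{d∣8} μ(8/d) 3^d.
Divisors of 8: 1, 2, 4, 8; μ(8/d) for each: 0, 0, -1, 1.
Σ = − 3^4 + 3^8 = 6480.
N = 6480/8 = 810.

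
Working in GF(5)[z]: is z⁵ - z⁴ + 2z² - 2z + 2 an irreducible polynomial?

Yes

Write f(z) = z⁵ - z⁴ + 2z² - 2z + 2.
Check for roots in GF(5): f(0) = 2; f(1) = 2; f(2) = 2; f(3) = 1; f(4) = 4.
No roots, so no linear factors.
Degree-2 irreducible divisors: test the 10 monic irreducibles of degree 2 over GF(5).
None of them divide f (all give nonzero remainder).
No irreducible factor of degree ≤ 2 exists, so f is irreducible over GF(5).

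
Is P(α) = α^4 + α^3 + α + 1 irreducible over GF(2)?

Check for roots in GF(2): P(0) = 1; P(1) = 0 → root.
P(1) = 0, so (α − 1) divides P(α); P is reducible.

No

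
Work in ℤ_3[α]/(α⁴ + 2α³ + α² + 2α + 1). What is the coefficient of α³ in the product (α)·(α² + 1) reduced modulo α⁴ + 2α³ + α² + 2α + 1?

Multiply in ℤ_3[α]: (α)·(α² + 1) = α³ + α.
Reduced: α³ + α.

1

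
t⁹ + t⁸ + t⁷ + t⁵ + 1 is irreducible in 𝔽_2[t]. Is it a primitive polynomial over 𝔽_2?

No

Write f(t) = t⁹ + t⁸ + t⁷ + t⁵ + 1.
|GF(2^9)^×| = 2^9 − 1 = 511. Prime factorization: 511 = 7·73.
f is primitive ⇔ t has order 511 in GF(2)[t]/(f), i.e. t^(511/q) ≠ 1 for each prime q | 511.
t^(73) mod f = 1
t^(7) mod f = t⁷.
Since t^(73) = 1, the order of t divides 73 < 511; not primitive.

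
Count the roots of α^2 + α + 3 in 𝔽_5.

2

Write g(α) = α^2 + α + 3.
Evaluate at each of the 5 elements of 𝔽_5:
g(0) = 3; g(1) = 0 → root; g(2) = 4; g(3) = 0 → root; g(4) = 3.
Roots: {1, 3}.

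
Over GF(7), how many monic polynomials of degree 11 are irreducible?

179756976

x^(7^11) − x is the product of all monic irreducibles of degree dividing 11; Möbius inversion gives N = (1/11) Σ μ(11/d)·7^d.
Divisors of 11: 1, 11; μ(11/d) for each: -1, 1.
Σ = − 7^1 + 7^11 = 1977326736.
N = 1977326736/11 = 179756976.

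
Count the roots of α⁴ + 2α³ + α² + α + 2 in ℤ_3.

0

Write g(α) = α⁴ + 2α³ + α² + α + 2.
Evaluate at each of the 3 elements of ℤ_3:
g(0) = 2; g(1) = 1; g(2) = 1.
No element is a root.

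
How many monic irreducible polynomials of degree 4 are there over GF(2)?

3

By the necklace-counting formula, N_2(4) = (1/4) Σ_{d|4} μ(4/d)·2^d.
Divisors of 4: 1, 2, 4; μ(4/d) for each: 0, -1, 1.
Σ = − 2^2 + 2^4 = 12.
N = 12/4 = 3.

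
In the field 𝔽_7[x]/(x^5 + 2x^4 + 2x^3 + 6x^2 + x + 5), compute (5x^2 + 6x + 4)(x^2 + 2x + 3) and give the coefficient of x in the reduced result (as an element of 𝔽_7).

Multiply in 𝔽_7[x]: (5x^2 + 6x + 4)·(x^2 + 2x + 3) = 5x^4 + 2x^3 + 3x^2 + 5x + 5.
Reduced: 5x^4 + 2x^3 + 3x^2 + 5x + 5.

5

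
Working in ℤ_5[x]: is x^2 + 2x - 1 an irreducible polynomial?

Write h(x) = x^2 + 2x - 1.
Check for roots in ℤ_5: h(0) = 4; h(1) = 2; h(2) = 2; h(3) = 4; h(4) = 3.
No roots. A degree-2 polynomial over a field with no linear factor is irreducible.

Yes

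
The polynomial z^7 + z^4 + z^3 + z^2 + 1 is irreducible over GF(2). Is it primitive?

Yes

Write f(z) = z^7 + z^4 + z^3 + z^2 + 1.
|GF(2^7)^×| = 2^7 − 1 = 127. Prime factorization: 127 = 127.
f is primitive ⇔ z has order 127 in GF(2)[z]/(f), i.e. z^(127/q) ≠ 1 for each prime q | 127.
z^(1) mod f = z.
None equal 1, so z has full order 127; f is primitive.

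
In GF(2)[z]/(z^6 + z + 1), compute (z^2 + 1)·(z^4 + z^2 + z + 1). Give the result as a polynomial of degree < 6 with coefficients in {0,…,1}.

z^3

Multiply in GF(2)[z]: (z^2 + 1)·(z^4 + z^2 + z + 1) = z^6 + z^3 + z + 1.
Reduce using z^6 ≡ z + 1 (mod z^6 + z + 1).
Reduced: z^3.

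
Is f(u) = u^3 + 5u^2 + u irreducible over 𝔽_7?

Check for roots in 𝔽_7: f(0) = 0 → root; f(1) = 0 → root; f(2) = 2; f(3) = 5; f(4) = 1; f(5) = 3; f(6) = 3.
f(0) = 0, so (u) divides f(u); f is reducible.

No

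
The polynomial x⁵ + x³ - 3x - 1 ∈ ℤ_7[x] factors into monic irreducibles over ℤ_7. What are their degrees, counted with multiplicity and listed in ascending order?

1, 1, 3

Write g(x) = x⁵ + x³ - 3x - 1.
Linear factors from roots: (x + 2), (x + 1).
Complete factorization: g(x) = (x + 1)·(x + 2)·(x³ - 3x² + x + 3).
Factor degrees with multiplicity: 1 + 1 + 3 = 5.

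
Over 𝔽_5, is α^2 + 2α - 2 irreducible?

Yes

Write g(α) = α^2 + 2α - 2.
Check for roots in 𝔽_5: g(0) = 3; g(1) = 1; g(2) = 1; g(3) = 3; g(4) = 2.
No roots. A degree-2 polynomial over a field with no linear factor is irreducible.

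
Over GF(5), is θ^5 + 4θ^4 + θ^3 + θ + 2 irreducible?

Yes

Write g(θ) = θ^5 + 4θ^4 + θ^3 + θ + 2.
Check for roots in GF(5): g(0) = 2; g(1) = 4; g(2) = 3; g(3) = 4; g(4) = 3.
No roots, so no linear factors.
Degree-2 irreducible divisors: test the 10 monic irreducibles of degree 2 over GF(5).
None of them divide g (all give nonzero remainder).
No irreducible factor of degree ≤ 2 exists, so g is irreducible over GF(5).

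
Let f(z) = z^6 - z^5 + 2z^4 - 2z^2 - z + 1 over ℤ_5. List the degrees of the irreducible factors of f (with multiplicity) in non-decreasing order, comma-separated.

1, 1, 2, 2

Roots in ℤ_5: f(0) = 1; f(1) = 0 → root; f(2) = 0 → root; f(3) = 3; f(4) = 4.
Linear factors from roots: (z - 1), (z - 2).
Complete factorization: f(z) = (z - 2)·(z - 1)·(z^2 + 2)·(z^2 + 2z - 1).
Factor degrees with multiplicity: 1 + 1 + 2 + 2 = 6.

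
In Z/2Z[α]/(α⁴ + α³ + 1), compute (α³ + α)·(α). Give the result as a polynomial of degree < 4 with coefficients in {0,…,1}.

α^3 + α^2 + 1

Multiply in Z/2Z[α]: (α³ + α)·(α) = α⁴ + α².
Reduce using α⁴ ≡ α³ + 1 (mod α⁴ + α³ + 1).
Reduced: α³ + α² + 1.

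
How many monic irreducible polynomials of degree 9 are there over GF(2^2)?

By the necklace-counting formula, N_4(9) = (1/9) Σ_{d|9} μ(9/d)·4^d.
Divisors of 9: 1, 3, 9; μ(9/d) for each: 0, -1, 1.
Σ = − 4^3 + 4^9 = 262080.
N = 262080/9 = 29120.

29120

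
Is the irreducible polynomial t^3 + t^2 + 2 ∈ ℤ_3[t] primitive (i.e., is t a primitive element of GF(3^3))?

No

Write f(t) = t^3 + t^2 + 2.
|GF(3^3)^×| = 3^3 − 1 = 26. Prime factorization: 26 = 2·13.
f is primitive ⇔ t has order 26 in GF(3)[t]/(f), i.e. t^(26/q) ≠ 1 for each prime q | 26.
t^(13) mod f = 1
t^(2) mod f = t^2.
Since t^(13) = 1, the order of t divides 13 < 26; not primitive.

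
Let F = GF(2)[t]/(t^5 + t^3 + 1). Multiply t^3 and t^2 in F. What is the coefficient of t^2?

Multiply in GF(2)[t]: (t^3)·(t^2) = t^5.
Reduce using t^5 ≡ t^3 + 1 (mod t^5 + t^3 + 1).
Reduced: t^3 + 1.

0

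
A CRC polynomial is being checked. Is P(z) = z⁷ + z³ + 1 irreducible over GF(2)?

Check for roots in GF(2): P(0) = 1; P(1) = 1.
No roots, so no linear factors.
Monic irreducibles of degree 2 over GF(2): z² + z + 1.
None of them divide P (all give nonzero remainder).
Monic irreducibles of degree 3 over GF(2): z³ + z + 1, z³ + z² + 1.
None of them divide P (all give nonzero remainder).
No irreducible factor of degree ≤ 3 exists, so P is irreducible over GF(2).

Yes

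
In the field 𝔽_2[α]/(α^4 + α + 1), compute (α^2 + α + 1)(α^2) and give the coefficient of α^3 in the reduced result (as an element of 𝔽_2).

Multiply in 𝔽_2[α]: (α^2 + α + 1)·(α^2) = α^4 + α^3 + α^2.
Reduce using α^4 ≡ α + 1 (mod α^4 + α + 1).
Reduced: α^3 + α^2 + α + 1.

1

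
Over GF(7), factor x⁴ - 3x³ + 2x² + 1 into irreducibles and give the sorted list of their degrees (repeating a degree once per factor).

Write h(x) = x⁴ - 3x³ + 2x² + 1.
Linear factors from roots: (x + 2), (x + 1).
Complete factorization: h(x) = (x + 1)·(x + 2)·(x² + x - 3).
Factor degrees with multiplicity: 1 + 1 + 2 = 4.

1, 1, 2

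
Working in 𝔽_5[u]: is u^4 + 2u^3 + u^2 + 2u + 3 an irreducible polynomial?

Yes

Write m(u) = u^4 + 2u^3 + u^2 + 2u + 3.
Check for roots in 𝔽_5: m(0) = 3; m(1) = 4; m(2) = 3; m(3) = 3; m(4) = 1.
No roots, so no linear factors.
Degree-2 irreducible divisors: test the 10 monic irreducibles of degree 2 over GF(5).
None of them divide m (all give nonzero remainder).
No irreducible factor of degree ≤ 2 exists, so m is irreducible over GF(5).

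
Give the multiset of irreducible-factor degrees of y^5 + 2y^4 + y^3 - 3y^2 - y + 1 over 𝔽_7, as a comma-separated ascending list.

Write f(y) = y^5 + 2y^4 + y^3 - 3y^2 - y + 1.
Complete factorization: f(y) = (y^5 + 2y^4 + y^3 - 3y^2 - y + 1).
Factor degrees with multiplicity: 5 = 5.

5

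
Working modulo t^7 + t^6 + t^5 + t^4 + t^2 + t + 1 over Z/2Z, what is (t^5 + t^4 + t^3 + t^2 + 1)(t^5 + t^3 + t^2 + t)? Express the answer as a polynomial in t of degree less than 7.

t^6 + t^5 + t^2 + t + 1

Multiply in Z/2Z[t]: (t^5 + t^4 + t^3 + t^2 + 1)·(t^5 + t^3 + t^2 + t) = t^10 + t^9 + t^7 + t^6 + t^2 + t.
Reduce using t^7 ≡ t^6 + t^5 + t^4 + t^2 + t + 1 (mod t^7 + t^6 + t^5 + t^4 + t^2 + t + 1).
Reduced: t^6 + t^5 + t^2 + t + 1.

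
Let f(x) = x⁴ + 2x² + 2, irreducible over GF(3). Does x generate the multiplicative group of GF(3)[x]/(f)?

|GF(3^4)^×| = 3^4 − 1 = 80. Prime factorization: 80 = 2^4·5.
f is primitive ⇔ x has order 80 in GF(3)[x]/(f), i.e. x^(80/q) ≠ 1 for each prime q | 80.
x^(40) mod f = 2.
x^(16) mod f = 1
Since x^(16) = 1, the order of x divides 16 < 80; not primitive.

No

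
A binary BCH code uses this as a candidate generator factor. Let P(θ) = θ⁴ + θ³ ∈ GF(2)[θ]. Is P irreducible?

No

Check for roots in GF(2): P(0) = 0 → root; P(1) = 0 → root.
P(0) = 0, so (θ) divides P(θ); P is reducible.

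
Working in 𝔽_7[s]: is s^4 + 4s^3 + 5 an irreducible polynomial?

Yes

Write g(s) = s^4 + 4s^3 + 5.
Check for roots in 𝔽_7: g(0) = 5; g(1) = 3; g(2) = 4; g(3) = 5; g(4) = 6; g(5) = 3; g(6) = 2.
No roots, so no linear factors.
Degree-2 irreducible divisors: test the 21 monic irreducibles of degree 2 over GF(7).
None of them divide g (all give nonzero remainder).
No irreducible factor of degree ≤ 2 exists, so g is irreducible over GF(7).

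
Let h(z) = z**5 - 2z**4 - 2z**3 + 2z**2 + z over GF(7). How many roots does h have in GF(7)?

Evaluate at each of the 7 elements of GF(7):
h(0) = 0 → root; h(1) = 0 → root; h(2) = 1; h(3) = 6; h(4) = 0 → root; h(5) = 0 → root; h(6) = 0 → root.
Roots: {0, 1, 4, 5, 6}.

5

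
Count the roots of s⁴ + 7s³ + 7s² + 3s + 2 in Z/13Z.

2

Write h(s) = s⁴ + 7s³ + 7s² + 3s + 2.
Evaluate at each of the 13 elements of Z/13Z:
h(0) = 2; h(1) = 7; h(2) = 4; h(3) = 6; h(4) = 11; h(5) = 2; h(6) = 12; h(7) = 7; h(8) = 3; h(9) = 1; h(10) = 0 → root; h(11) = 10; h(12) = 0 → root.
Roots: {10, 12}.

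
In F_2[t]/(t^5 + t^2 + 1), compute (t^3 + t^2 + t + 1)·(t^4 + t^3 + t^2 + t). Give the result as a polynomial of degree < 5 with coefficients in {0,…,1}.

t^4 + t^3 + t + 1

Multiply in F_2[t]: (t^3 + t^2 + t + 1)·(t^4 + t^3 + t^2 + t) = t^7 + t^5 + t^3 + t.
Reduce using t^5 ≡ t^2 + 1 (mod t^5 + t^2 + 1).
Reduced: t^4 + t^3 + t + 1.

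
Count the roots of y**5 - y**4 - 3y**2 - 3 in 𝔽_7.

1

Write f(y) = y**5 - y**4 - 3y**2 - 3.
Evaluate at each of the 7 elements of 𝔽_7:
f(0) = 4; f(1) = 1; f(2) = 1; f(3) = 6; f(4) = 3; f(5) = 0 → root; f(6) = 6.
Roots: {5}.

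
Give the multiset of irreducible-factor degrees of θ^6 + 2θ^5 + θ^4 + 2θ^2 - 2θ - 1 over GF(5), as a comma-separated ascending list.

6

Write g(θ) = θ^6 + 2θ^5 + θ^4 + 2θ^2 - 2θ - 1.
Roots in GF(5): g(0) = 4; g(1) = 3; g(2) = 2; g(3) = 2; g(4) = 3.
Complete factorization: g(θ) = (θ^6 + 2θ^5 + θ^4 + 2θ^2 - 2θ - 1).
Factor degrees with multiplicity: 6 = 6.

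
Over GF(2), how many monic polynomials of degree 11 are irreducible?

186

Gauss's count: N_{2}(11) = (1/11) Σ_{d|11} μ(11/d)·2^d.
Divisors of 11: 1, 11; μ(11/d) for each: -1, 1.
Σ = − 2^1 + 2^11 = 2046.
N = 2046/11 = 186.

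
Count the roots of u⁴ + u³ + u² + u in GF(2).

2

Write g(u) = u⁴ + u³ + u² + u.
Evaluate at each of the 2 elements of GF(2):
g(0) = 0 → root; g(1) = 0 → root.
Roots: {0, 1}.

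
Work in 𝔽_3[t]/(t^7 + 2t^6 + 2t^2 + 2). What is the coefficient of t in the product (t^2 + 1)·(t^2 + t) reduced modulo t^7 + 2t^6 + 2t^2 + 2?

Multiply in 𝔽_3[t]: (t^2 + 1)·(t^2 + t) = t^4 + t^3 + t^2 + t.
Reduced: t^4 + t^3 + t^2 + t.

1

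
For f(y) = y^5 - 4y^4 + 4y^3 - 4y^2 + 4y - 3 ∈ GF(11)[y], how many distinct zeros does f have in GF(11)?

Evaluate at each of the 11 elements of GF(11):
f(0) = 8; f(1) = 9; f(2) = 0 → root; f(3) = 0 → root; f(4) = 7; f(5) = 8; f(6) = 0 → root; f(7) = 0 → root; f(8) = 0 → root; f(9) = 10; f(10) = 2.
Roots: {2, 3, 6, 7, 8}.

5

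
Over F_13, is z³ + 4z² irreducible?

No

Write P(z) = z³ + 4z².
Check each element of F_13 for a root: P(0)=0, P(1)=5, P(2)=11, P(3)=11, P(4)=11, P(5)=4, P(6)=9, P(7)=6, P(8)=1, P(9)=0, P(10)=9, P(11)=8, P(12)=3.
P(0) = 0, so (z) divides P(z); P is reducible.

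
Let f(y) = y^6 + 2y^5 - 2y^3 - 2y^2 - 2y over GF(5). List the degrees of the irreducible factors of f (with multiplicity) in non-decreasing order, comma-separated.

Roots in GF(5): f(0) = 0 → root; f(1) = 2; f(2) = 0 → root; f(3) = 2; f(4) = 1.
Linear factors from roots: (y), (y - 2).
Complete factorization: f(y) = (y)·(y - 2)·(y^2 + y + 2)·(y^2 - 2y - 2).
Factor degrees with multiplicity: 1 + 1 + 2 + 2 = 6.

1, 1, 2, 2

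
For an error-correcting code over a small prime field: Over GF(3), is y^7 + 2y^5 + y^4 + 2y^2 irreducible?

No

Write g(y) = y^7 + 2y^5 + y^4 + 2y^2.
Check for roots in GF(3): g(0) = 0 → root; g(1) = 0 → root; g(2) = 0 → root.
g(0) = 0, so (y) divides g(y); g is reducible.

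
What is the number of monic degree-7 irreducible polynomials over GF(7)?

x^(7^7) − x is the product of all monic irreducibles of degree dividing 7; Möbius inversion gives N = (1/7) Σ μ(7/d)·7^d.
Divisors of 7: 1, 7; μ(7/d) for each: -1, 1.
Σ = − 7^1 + 7^7 = 823536.
N = 823536/7 = 117648.

117648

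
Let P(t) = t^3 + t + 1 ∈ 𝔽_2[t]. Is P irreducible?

Check for roots in 𝔽_2: P(0) = 1; P(1) = 1.
No roots. A degree-3 polynomial over a field with no linear factor is irreducible.

Yes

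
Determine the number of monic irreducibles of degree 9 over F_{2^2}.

By the necklace-counting formula, N_4(9) = (1/9) Σ_{d|9} μ(9/d)·4^d.
Divisors of 9: 1, 3, 9; μ(9/d) for each: 0, -1, 1.
Σ = − 4^3 + 4^9 = 262080.
N = 262080/9 = 29120.

29120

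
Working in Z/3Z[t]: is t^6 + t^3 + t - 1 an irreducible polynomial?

Write g(t) = t^6 + t^3 + t - 1.
Check for roots in Z/3Z: g(0) = 2; g(1) = 2; g(2) = 1.
No roots, so no linear factors.
Monic irreducibles of degree 2 over GF(3): t^2 + 1, t^2 + t - 1, t^2 - t - 1.
None of them divide g (all give nonzero remainder).
Degree-3 irreducible divisors: test the 8 monic irreducibles of degree 3 over GF(3).
None of them divide g (all give nonzero remainder).
No irreducible factor of degree ≤ 3 exists, so g is irreducible over GF(3).

Yes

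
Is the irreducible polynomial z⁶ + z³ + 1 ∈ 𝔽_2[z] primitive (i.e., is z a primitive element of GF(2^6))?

Write f(z) = z⁶ + z³ + 1.
|GF(2^6)^×| = 2^6 − 1 = 63. Prime factorization: 63 = 3^2·7.
f is primitive ⇔ z has order 63 in GF(2)[z]/(f), i.e. z^(63/q) ≠ 1 for each prime q | 63.
z^(21) mod f = z³.
z^(9) mod f = 1
Since z^(9) = 1, the order of z divides 9 < 63; not primitive.

No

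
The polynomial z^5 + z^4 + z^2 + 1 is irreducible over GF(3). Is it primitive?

Write f(z) = z^5 + z^4 + z^2 + 1.
|GF(3^5)^×| = 3^5 − 1 = 242. Prime factorization: 242 = 2·11^2.
f is primitive ⇔ z has order 242 in GF(3)[z]/(f), i.e. z^(242/q) ≠ 1 for each prime q | 242.
z^(121) mod f = 2.
z^(22) mod f = z^4 + 2z^3 + 2z^2.
None equal 1, so z has full order 242; f is primitive.

Yes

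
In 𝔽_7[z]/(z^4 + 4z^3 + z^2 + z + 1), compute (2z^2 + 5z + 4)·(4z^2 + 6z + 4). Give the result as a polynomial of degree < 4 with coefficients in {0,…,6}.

Multiply in 𝔽_7[z]: (2z^2 + 5z + 4)·(4z^2 + 6z + 4) = z^4 + 4z^3 + 5z^2 + 2z + 2.
Reduce using z^4 ≡ 3z^3 + 6z^2 + 6z + 6 (mod z^4 + 4z^3 + z^2 + z + 1).
Reduced: 4z^2 + z + 1.

4z^2 + z + 1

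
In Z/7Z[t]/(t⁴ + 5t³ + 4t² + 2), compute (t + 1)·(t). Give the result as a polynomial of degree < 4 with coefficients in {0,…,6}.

t^2 + t

Multiply in Z/7Z[t]: (t + 1)·(t) = t² + t.
Reduced: t² + t.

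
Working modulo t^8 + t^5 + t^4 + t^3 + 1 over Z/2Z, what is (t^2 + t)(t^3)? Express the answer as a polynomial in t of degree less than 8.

t^5 + t^4

Multiply in Z/2Z[t]: (t^2 + t)·(t^3) = t^5 + t^4.
Reduced: t^5 + t^4.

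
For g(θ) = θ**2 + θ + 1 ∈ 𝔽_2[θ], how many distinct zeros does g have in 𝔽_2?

Evaluate at each of the 2 elements of 𝔽_2:
g(0) = 1; g(1) = 1.
No element is a root.

0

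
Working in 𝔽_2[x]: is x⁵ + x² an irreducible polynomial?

Write m(x) = x⁵ + x².
Check for roots in 𝔽_2: m(0) = 0 → root; m(1) = 0 → root.
m(0) = 0, so (x) divides m(x); m is reducible.

No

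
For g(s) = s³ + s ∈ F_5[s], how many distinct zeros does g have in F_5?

Evaluate at each of the 5 elements of F_5:
g(0) = 0 → root; g(1) = 2; g(2) = 0 → root; g(3) = 0 → root; g(4) = 3.
Roots: {0, 2, 3}.

3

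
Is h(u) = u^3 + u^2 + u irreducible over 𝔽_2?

Check for roots in 𝔽_2: h(0) = 0 → root; h(1) = 1.
h(0) = 0, so (u) divides h(u); h is reducible.

No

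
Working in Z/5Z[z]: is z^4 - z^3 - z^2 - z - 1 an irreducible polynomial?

Yes

Write h(z) = z^4 - z^3 - z^2 - z - 1.
Check for roots in Z/5Z: h(0) = 4; h(1) = 2; h(2) = 1; h(3) = 1; h(4) = 1.
No roots, so no linear factors.
Degree-2 irreducible divisors: test the 10 monic irreducibles of degree 2 over GF(5).
None of them divide h (all give nonzero remainder).
No irreducible factor of degree ≤ 2 exists, so h is irreducible over GF(5).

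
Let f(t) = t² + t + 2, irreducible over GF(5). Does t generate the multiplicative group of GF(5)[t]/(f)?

Yes

|GF(5^2)^×| = 5^2 − 1 = 24. Prime factorization: 24 = 2^3·3.
f is primitive ⇔ t has order 24 in GF(5)[t]/(f), i.e. t^(24/q) ≠ 1 for each prime q | 24.
t^(12) mod f = 4.
t^(8) mod f = 3t + 1.
None equal 1, so t has full order 24; f is primitive.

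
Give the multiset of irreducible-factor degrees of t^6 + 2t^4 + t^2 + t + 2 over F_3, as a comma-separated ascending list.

6

Write f(t) = t^6 + 2t^4 + t^2 + t + 2.
Roots in F_3: f(0) = 2; f(1) = 1; f(2) = 2.
Complete factorization: f(t) = (t^6 + 2t^4 + t^2 + t + 2).
Factor degrees with multiplicity: 6 = 6.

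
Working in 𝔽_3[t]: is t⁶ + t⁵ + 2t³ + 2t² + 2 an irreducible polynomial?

Yes

Write g(t) = t⁶ + t⁵ + 2t³ + 2t² + 2.
Check for roots in 𝔽_3: g(0) = 2; g(1) = 2; g(2) = 2.
No roots, so no linear factors.
Monic irreducibles of degree 2 over GF(3): t² + 1, t² + t + 2, t² + 2t + 2.
None of them divide g (all give nonzero remainder).
Degree-3 irreducible divisors: test the 8 monic irreducibles of degree 3 over GF(3).
None of them divide g (all give nonzero remainder).
No irreducible factor of degree ≤ 3 exists, so g is irreducible over GF(3).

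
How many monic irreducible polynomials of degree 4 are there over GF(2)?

3

Gauss's count: N_{2}(4) = (1/4) Σ_{d|4} μ(4/d)·2^d.
Divisors of 4: 1, 2, 4; μ(4/d) for each: 0, -1, 1.
Σ = − 2^2 + 2^4 = 12.
N = 12/4 = 3.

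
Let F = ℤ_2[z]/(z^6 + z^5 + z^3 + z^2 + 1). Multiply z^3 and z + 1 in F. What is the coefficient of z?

Multiply in ℤ_2[z]: (z^3)·(z + 1) = z^4 + z^3.
Reduced: z^4 + z^3.

0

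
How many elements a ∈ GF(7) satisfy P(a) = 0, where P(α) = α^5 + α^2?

4

Evaluate at each of the 7 elements of GF(7):
P(0) = 0 → root; P(1) = 2; P(2) = 1; P(3) = 0 → root; P(4) = 4; P(5) = 0 → root; P(6) = 0 → root.
Roots: {0, 3, 5, 6}.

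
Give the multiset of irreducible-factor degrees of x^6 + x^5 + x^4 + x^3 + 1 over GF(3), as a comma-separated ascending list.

2, 4

Write h(x) = x^6 + x^5 + x^4 + x^3 + 1.
Roots in GF(3): h(0) = 1; h(1) = 2; h(2) = 1.
Complete factorization: h(x) = (x^2 + 2x + 2)·(x^4 + 2x^3 + x^2 + x + 2).
Factor degrees with multiplicity: 2 + 4 = 6.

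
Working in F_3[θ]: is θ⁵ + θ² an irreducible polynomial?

No

Write g(θ) = θ⁵ + θ².
Check for roots in F_3: g(0) = 0 → root; g(1) = 2; g(2) = 0 → root.
g(0) = 0, so (θ) divides g(θ); g is reducible.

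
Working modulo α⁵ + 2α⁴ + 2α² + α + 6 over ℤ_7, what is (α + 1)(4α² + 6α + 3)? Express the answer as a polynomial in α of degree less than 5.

4α^3 + 3α^2 + 2α + 3

Multiply in ℤ_7[α]: (α + 1)·(4α² + 6α + 3) = 4α³ + 3α² + 2α + 3.
Reduced: 4α³ + 3α² + 2α + 3.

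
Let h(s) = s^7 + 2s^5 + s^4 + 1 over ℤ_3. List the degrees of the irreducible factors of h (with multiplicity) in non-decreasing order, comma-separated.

7

Roots in ℤ_3: h(0) = 1; h(1) = 2; h(2) = 2.
Complete factorization: h(s) = (s^7 + 2s^5 + s^4 + 1).
Factor degrees with multiplicity: 7 = 7.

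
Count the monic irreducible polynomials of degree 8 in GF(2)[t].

30

x^(2^8) − x is the product of all monic irreducibles of degree dividing 8; Möbius inversion gives N = (1/8) Σ μ(8/d)·2^d.
Divisors of 8: 1, 2, 4, 8; μ(8/d) for each: 0, 0, -1, 1.
Σ = − 2^4 + 2^8 = 240.
N = 240/8 = 30.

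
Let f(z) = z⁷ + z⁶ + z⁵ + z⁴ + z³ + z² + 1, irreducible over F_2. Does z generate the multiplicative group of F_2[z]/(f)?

Yes

|GF(2^7)^×| = 2^7 − 1 = 127. Prime factorization: 127 = 127.
f is primitive ⇔ z has order 127 in GF(2)[z]/(f), i.e. z^(127/q) ≠ 1 for each prime q | 127.
z^(1) mod f = z.
None equal 1, so z has full order 127; f is primitive.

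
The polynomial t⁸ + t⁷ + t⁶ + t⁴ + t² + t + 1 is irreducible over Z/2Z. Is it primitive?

No

Write f(t) = t⁸ + t⁷ + t⁶ + t⁴ + t² + t + 1.
|GF(2^8)^×| = 2^8 − 1 = 255. Prime factorization: 255 = 3·5·17.
f is primitive ⇔ t has order 255 in GF(2)[t]/(f), i.e. t^(255/q) ≠ 1 for each prime q | 255.
t^(85) mod f = 1
t^(51) mod f = 1
t^(15) mod f = t⁷ + t⁴ + t³ + t² + t.
Since t^(85) = 1, the order of t divides 85 < 255; not primitive.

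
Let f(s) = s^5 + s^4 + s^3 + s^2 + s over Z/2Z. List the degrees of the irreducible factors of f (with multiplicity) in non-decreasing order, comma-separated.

1, 4

Roots in Z/2Z: f(0) = 0 → root; f(1) = 1.
Linear factors from roots: (s).
Complete factorization: f(s) = (s)·(s^4 + s^3 + s^2 + s + 1).
Factor degrees with multiplicity: 1 + 4 = 5.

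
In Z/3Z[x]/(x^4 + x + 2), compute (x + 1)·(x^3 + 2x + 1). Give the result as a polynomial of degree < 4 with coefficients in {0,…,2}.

x^3 + 2x^2 + 2x + 2

Multiply in Z/3Z[x]: (x + 1)·(x^3 + 2x + 1) = x^4 + x^3 + 2x^2 + 1.
Reduce using x^4 ≡ 2x + 1 (mod x^4 + x + 2).
Reduced: x^3 + 2x^2 + 2x + 2.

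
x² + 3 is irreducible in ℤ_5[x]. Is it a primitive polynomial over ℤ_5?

No

Write f(x) = x² + 3.
|GF(5^2)^×| = 5^2 − 1 = 24. Prime factorization: 24 = 2^3·3.
f is primitive ⇔ x has order 24 in GF(5)[x]/(f), i.e. x^(24/q) ≠ 1 for each prime q | 24.
x^(12) mod f = 4.
x^(8) mod f = 1
Since x^(8) = 1, the order of x divides 8 < 24; not primitive.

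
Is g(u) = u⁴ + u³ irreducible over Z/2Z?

Check for roots in Z/2Z: g(0) = 0 → root; g(1) = 0 → root.
g(0) = 0, so (u) divides g(u); g is reducible.

No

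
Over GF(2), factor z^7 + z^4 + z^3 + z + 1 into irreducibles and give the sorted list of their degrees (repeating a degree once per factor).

3, 4

Write h(z) = z^7 + z^4 + z^3 + z + 1.
Roots in GF(2): h(0) = 1; h(1) = 1.
Complete factorization: h(z) = (z^3 + z^2 + 1)·(z^4 + z^3 + z^2 + z + 1).
Factor degrees with multiplicity: 3 + 4 = 7.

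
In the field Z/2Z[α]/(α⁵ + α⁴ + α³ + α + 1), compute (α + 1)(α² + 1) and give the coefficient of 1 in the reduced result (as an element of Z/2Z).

1

Multiply in Z/2Z[α]: (α + 1)·(α² + 1) = α³ + α² + α + 1.
Reduced: α³ + α² + α + 1.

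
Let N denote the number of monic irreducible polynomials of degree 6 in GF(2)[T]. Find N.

9

Gauss's count: N_{2}(6) = (1/6) Σ_{d|6} μ(6/d)·2^d.
Divisors of 6: 1, 2, 3, 6; μ(6/d) for each: 1, -1, -1, 1.
Σ = 2^1 − 2^2 − 2^3 + 2^6 = 54.
N = 54/6 = 9.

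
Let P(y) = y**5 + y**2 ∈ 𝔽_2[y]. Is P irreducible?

Check for roots in 𝔽_2: P(0) = 0 → root; P(1) = 0 → root.
P(0) = 0, so (y) divides P(y); P is reducible.

No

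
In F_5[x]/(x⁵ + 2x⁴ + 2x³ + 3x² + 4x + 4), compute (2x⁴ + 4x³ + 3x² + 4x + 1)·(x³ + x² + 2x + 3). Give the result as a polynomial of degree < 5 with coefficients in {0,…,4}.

Multiply in F_5[x]: (2x⁴ + 4x³ + 3x² + 4x + 1)·(x³ + x² + 2x + 3) = 2x⁷ + x⁶ + x⁵ + x⁴ + 3x³ + 3x² + 4x + 3.
Reduce using x⁵ ≡ 3x⁴ + 3x³ + 2x² + x + 1 (mod x⁵ + 2x⁴ + 2x³ + 3x² + 4x + 4).
Reduced: 3x³ + 3x² + 4x + 1.

3x^3 + 3x^2 + 4x + 1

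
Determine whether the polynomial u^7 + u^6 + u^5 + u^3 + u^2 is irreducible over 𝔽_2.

Write h(u) = u^7 + u^6 + u^5 + u^3 + u^2.
Check for roots in 𝔽_2: h(0) = 0 → root; h(1) = 1.
h(0) = 0, so (u) divides h(u); h is reducible.

No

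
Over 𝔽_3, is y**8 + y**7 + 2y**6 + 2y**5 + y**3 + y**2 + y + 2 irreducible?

Write h(y) = y**8 + y**7 + 2y**6 + 2y**5 + y**3 + y**2 + y + 2.
Check for roots in 𝔽_3: h(0) = 2; h(1) = 2; h(2) = 1.
No roots, so no linear factors.
Monic irreducibles of degree 2 over GF(3): y**2 + 1, y**2 + y + 2, y**2 + 2y + 2.
None of them divide h (all give nonzero remainder).
Degree-3 irreducible divisors: test the 8 monic irreducibles of degree 3 over GF(3).
None of them divide h (all give nonzero remainder).
Degree-4 irreducible divisors: test the 18 monic irreducibles of degree 4 over GF(3).
None of them divide h (all give nonzero remainder).
No irreducible factor of degree ≤ 4 exists, so h is irreducible over GF(3).

Yes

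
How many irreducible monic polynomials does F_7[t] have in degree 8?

The number of monic irreducibles of degree 8 over GF(7) is (1/8)·Σ_{d∣8} μ(8/d) 7^d.
Divisors of 8: 1, 2, 4, 8; μ(8/d) for each: 0, 0, -1, 1.
Σ = − 7^4 + 7^8 = 5762400.
N = 5762400/8 = 720300.

720300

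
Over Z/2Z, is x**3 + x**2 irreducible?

Write h(x) = x**3 + x**2.
Check for roots in Z/2Z: h(0) = 0 → root; h(1) = 0 → root.
h(0) = 0, so (x) divides h(x); h is reducible.

No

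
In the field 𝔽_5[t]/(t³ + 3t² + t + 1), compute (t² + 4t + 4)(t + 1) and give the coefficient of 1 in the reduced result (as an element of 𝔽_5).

3

Multiply in 𝔽_5[t]: (t² + 4t + 4)·(t + 1) = t³ + 3t + 4.
Reduce using t³ ≡ 2t² + 4t + 4 (mod t³ + 3t² + t + 1).
Reduced: 2t² + 2t + 3.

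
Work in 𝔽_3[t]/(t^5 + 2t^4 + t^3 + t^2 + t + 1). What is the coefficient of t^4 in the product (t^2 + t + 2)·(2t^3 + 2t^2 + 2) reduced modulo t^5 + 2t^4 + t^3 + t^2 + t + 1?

0

Multiply in 𝔽_3[t]: (t^2 + t + 2)·(2t^3 + 2t^2 + 2) = 2t^5 + t^4 + 2t + 1.
Reduce using t^5 ≡ t^4 + 2t^3 + 2t^2 + 2t + 2 (mod t^5 + 2t^4 + t^3 + t^2 + t + 1).
Reduced: t^3 + t^2 + 2.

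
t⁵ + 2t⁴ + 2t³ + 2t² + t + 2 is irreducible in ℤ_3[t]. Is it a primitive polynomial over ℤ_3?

Write f(t) = t⁵ + 2t⁴ + 2t³ + 2t² + t + 2.
|GF(3^5)^×| = 3^5 − 1 = 242. Prime factorization: 242 = 2·11^2.
f is primitive ⇔ t has order 242 in GF(3)[t]/(f), i.e. t^(242/q) ≠ 1 for each prime q | 242.
t^(121) mod f = 1
t^(22) mod f = t⁴ + t² + 2t.
Since t^(121) = 1, the order of t divides 121 < 242; not primitive.

No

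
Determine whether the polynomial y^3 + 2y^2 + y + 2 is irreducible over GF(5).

Write g(y) = y^3 + 2y^2 + y + 2.
Check for roots in GF(5): g(0) = 2; g(1) = 1; g(2) = 0 → root; g(3) = 0 → root; g(4) = 2.
g(2) = 0, so (y − 2) divides g(y); g is reducible.

No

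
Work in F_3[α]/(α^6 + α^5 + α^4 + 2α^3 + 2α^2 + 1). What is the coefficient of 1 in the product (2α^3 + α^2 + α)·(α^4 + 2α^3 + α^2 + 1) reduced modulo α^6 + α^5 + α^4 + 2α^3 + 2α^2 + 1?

0

Multiply in F_3[α]: (2α^3 + α^2 + α)·(α^4 + 2α^3 + α^2 + 1) = 2α^7 + 2α^6 + 2α^5 + α^2 + α.
Reduce using α^6 ≡ 2α^5 + 2α^4 + α^3 + α^2 + 2 (mod α^6 + α^5 + α^4 + 2α^3 + 2α^2 + 1).
Reduced: 2α^4 + 2α^3 + α^2 + 2α.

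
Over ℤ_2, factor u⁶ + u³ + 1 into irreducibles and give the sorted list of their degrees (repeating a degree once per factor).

Write g(u) = u⁶ + u³ + 1.
Roots in ℤ_2: g(0) = 1; g(1) = 1.
Complete factorization: g(u) = (u⁶ + u³ + 1).
Factor degrees with multiplicity: 6 = 6.

6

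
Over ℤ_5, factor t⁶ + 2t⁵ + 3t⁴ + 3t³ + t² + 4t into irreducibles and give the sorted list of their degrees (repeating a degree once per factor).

1, 1, 2, 2

Write g(t) = t⁶ + 2t⁵ + 3t⁴ + 3t³ + t² + 4t.
Roots in ℤ_5: g(0) = 0 → root; g(1) = 4; g(2) = 2; g(3) = 0 → root; g(4) = 1.
Linear factors from roots: (t), (t + 2).
Complete factorization: g(t) = (t)·(t + 2)·(t² + 2t + 3)·(t² + 3t + 4).
Factor degrees with multiplicity: 1 + 1 + 2 + 2 = 6.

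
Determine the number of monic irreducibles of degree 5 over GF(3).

48

Gauss's count: N_{3}(5) = (1/5) Σ_{d|5} μ(5/d)·3^d.
Divisors of 5: 1, 5; μ(5/d) for each: -1, 1.
Σ = − 3^1 + 3^5 = 240.
N = 240/5 = 48.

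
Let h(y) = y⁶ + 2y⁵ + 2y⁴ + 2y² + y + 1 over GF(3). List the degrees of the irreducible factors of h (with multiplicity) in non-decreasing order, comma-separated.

1, 1, 2, 2

Roots in GF(3): h(0) = 1; h(1) = 0 → root; h(2) = 0 → root.
Linear factors from roots: (y + 2), (y + 1).
Complete factorization: h(y) = (y + 1)·(y + 2)·(y² + 1)·(y² + 2y + 2).
Factor degrees with multiplicity: 1 + 1 + 2 + 2 = 6.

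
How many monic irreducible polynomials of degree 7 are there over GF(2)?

x^(2^7) − x is the product of all monic irreducibles of degree dividing 7; Möbius inversion gives N = (1/7) Σ μ(7/d)·2^d.
Divisors of 7: 1, 7; μ(7/d) for each: -1, 1.
Σ = − 2^1 + 2^7 = 126.
N = 126/7 = 18.

18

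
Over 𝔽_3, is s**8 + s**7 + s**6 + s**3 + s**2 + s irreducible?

Write m(s) = s**8 + s**7 + s**6 + s**3 + s**2 + s.
Check for roots in 𝔽_3: m(0) = 0 → root; m(1) = 0 → root; m(2) = 0 → root.
m(0) = 0, so (s) divides m(s); m is reducible.

No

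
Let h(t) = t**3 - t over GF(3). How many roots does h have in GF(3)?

3

Evaluate at each of the 3 elements of GF(3):
h(0) = 0 → root; h(1) = 0 → root; h(2) = 0 → root.
Roots: {0, 1, 2}.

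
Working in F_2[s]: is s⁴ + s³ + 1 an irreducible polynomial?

Write m(s) = s⁴ + s³ + 1.
Check for roots in F_2: m(0) = 1; m(1) = 1.
No roots, so no linear factors.
Monic irreducibles of degree 2 over GF(2): s² + s + 1.
None of them divide m (all give nonzero remainder).
No irreducible factor of degree ≤ 2 exists, so m is irreducible over GF(2).

Yes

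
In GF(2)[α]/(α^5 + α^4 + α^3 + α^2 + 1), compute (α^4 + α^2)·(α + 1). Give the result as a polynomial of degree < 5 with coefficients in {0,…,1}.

Multiply in GF(2)[α]: (α^4 + α^2)·(α + 1) = α^5 + α^4 + α^3 + α^2.
Reduce using α^5 ≡ α^4 + α^3 + α^2 + 1 (mod α^5 + α^4 + α^3 + α^2 + 1).
Reduced: 1.

1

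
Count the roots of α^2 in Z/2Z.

Write h(α) = α^2.
Evaluate at each of the 2 elements of Z/2Z:
h(0) = 0 → root; h(1) = 1.
Roots: {0}.

1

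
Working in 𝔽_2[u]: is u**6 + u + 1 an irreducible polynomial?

Yes

Write P(u) = u**6 + u + 1.
Check for roots in 𝔽_2: P(0) = 1; P(1) = 1.
No roots, so no linear factors.
Monic irreducibles of degree 2 over GF(2): u**2 + u + 1.
None of them divide P (all give nonzero remainder).
Monic irreducibles of degree 3 over GF(2): u**3 + u + 1, u**3 + u**2 + 1.
None of them divide P (all give nonzero remainder).
No irreducible factor of degree ≤ 3 exists, so P is irreducible over GF(2).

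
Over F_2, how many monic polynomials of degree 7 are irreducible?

By the necklace-counting formula, N_2(7) = (1/7) Σ_{d|7} μ(7/d)·2^d.
Divisors of 7: 1, 7; μ(7/d) for each: -1, 1.
Σ = − 2^1 + 2^7 = 126.
N = 126/7 = 18.

18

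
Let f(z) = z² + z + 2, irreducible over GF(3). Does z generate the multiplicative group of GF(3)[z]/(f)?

|GF(3^2)^×| = 3^2 − 1 = 8. Prime factorization: 8 = 2^3.
f is primitive ⇔ z has order 8 in GF(3)[z]/(f), i.e. z^(8/q) ≠ 1 for each prime q | 8.
z^(4) mod f = 2.
None equal 1, so z has full order 8; f is primitive.

Yes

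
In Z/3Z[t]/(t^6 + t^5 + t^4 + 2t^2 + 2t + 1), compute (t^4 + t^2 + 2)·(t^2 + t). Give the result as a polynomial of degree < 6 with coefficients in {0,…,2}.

t^3 + 2

Multiply in Z/3Z[t]: (t^4 + t^2 + 2)·(t^2 + t) = t^6 + t^5 + t^4 + t^3 + 2t^2 + 2t.
Reduce using t^6 ≡ 2t^5 + 2t^4 + t^2 + t + 2 (mod t^6 + t^5 + t^4 + 2t^2 + 2t + 1).
Reduced: t^3 + 2.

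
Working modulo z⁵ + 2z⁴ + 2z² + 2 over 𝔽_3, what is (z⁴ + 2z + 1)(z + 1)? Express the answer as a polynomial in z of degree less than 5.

2z^4 + 2

Multiply in 𝔽_3[z]: (z⁴ + 2z + 1)·(z + 1) = z⁵ + z⁴ + 2z² + 1.
Reduce using z⁵ ≡ z⁴ + z² + 1 (mod z⁵ + 2z⁴ + 2z² + 2).
Reduced: 2z⁴ + 2.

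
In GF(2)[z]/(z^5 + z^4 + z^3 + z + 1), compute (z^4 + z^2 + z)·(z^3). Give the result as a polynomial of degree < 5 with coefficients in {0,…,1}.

z^4 + 1

Multiply in GF(2)[z]: (z^4 + z^2 + z)·(z^3) = z^7 + z^5 + z^4.
Reduce using z^5 ≡ z^4 + z^3 + z + 1 (mod z^5 + z^4 + z^3 + z + 1).
Reduced: z^4 + 1.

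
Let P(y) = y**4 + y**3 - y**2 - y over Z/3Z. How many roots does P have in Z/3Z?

3

Evaluate at each of the 3 elements of Z/3Z:
P(0) = 0 → root; P(1) = 0 → root; P(2) = 0 → root.
Roots: {0, 1, 2}.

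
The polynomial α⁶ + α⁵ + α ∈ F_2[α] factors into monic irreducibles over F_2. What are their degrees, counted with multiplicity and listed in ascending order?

Write h(α) = α⁶ + α⁵ + α.
Roots in F_2: h(0) = 0 → root; h(1) = 1.
Linear factors from roots: (α).
Complete factorization: h(α) = (α)·(α² + α + 1)·(α³ + α + 1).
Factor degrees with multiplicity: 1 + 2 + 3 = 6.

1, 2, 3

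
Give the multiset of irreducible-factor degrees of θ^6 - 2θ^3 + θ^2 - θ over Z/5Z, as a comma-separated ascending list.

1, 1, 1, 1, 2

Write h(θ) = θ^6 - 2θ^3 + θ^2 - θ.
Roots in Z/5Z: h(0) = 0 → root; h(1) = 4; h(2) = 0 → root; h(3) = 1; h(4) = 0 → root.
Linear factors from roots: (θ), (θ - 2), (θ + 1).
Complete factorization: h(θ) = (θ)·(θ - 2)·(θ + 1)^2·(θ^2 - 2).
Factor degrees with multiplicity: 1 + 1 + 1 + 1 + 2 = 6.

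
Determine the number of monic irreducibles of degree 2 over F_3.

3

The number of monic irreducibles of degree 2 over GF(3) is (1/2)·Σ_{d∣2} μ(2/d) 3^d.
Divisors of 2: 1, 2; μ(2/d) for each: -1, 1.
Σ = − 3^1 + 3^2 = 6.
N = 6/2 = 3.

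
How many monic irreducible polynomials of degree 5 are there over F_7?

3360

Gauss's count: N_{7}(5) = (1/5) Σ_{d|5} μ(5/d)·7^d.
Divisors of 5: 1, 5; μ(5/d) for each: -1, 1.
Σ = − 7^1 + 7^5 = 16800.
N = 16800/5 = 3360.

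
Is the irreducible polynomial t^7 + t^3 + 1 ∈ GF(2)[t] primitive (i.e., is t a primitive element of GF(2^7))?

Yes

Write f(t) = t^7 + t^3 + 1.
|GF(2^7)^×| = 2^7 − 1 = 127. Prime factorization: 127 = 127.
f is primitive ⇔ t has order 127 in GF(2)[t]/(f), i.e. t^(127/q) ≠ 1 for each prime q | 127.
t^(1) mod f = t.
None equal 1, so t has full order 127; f is primitive.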